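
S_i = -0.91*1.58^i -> [-0.91, -1.44, -2.27, -3.59, -5.67]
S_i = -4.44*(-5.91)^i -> [-4.44, 26.24, -155.08, 916.53, -5416.68]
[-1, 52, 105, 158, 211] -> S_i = -1 + 53*i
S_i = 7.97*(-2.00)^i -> [7.97, -15.94, 31.88, -63.76, 127.52]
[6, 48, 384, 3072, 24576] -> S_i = 6*8^i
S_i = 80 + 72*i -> [80, 152, 224, 296, 368]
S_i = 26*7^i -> [26, 182, 1274, 8918, 62426]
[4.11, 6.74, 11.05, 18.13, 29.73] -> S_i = 4.11*1.64^i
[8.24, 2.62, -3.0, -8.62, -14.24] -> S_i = 8.24 + -5.62*i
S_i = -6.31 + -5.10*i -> [-6.31, -11.41, -16.51, -21.61, -26.71]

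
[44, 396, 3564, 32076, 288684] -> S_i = 44*9^i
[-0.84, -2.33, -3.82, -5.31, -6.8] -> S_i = -0.84 + -1.49*i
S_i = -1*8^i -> [-1, -8, -64, -512, -4096]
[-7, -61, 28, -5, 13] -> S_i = Random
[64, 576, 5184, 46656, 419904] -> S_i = 64*9^i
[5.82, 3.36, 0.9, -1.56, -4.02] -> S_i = 5.82 + -2.46*i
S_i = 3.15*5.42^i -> [3.15, 17.07, 92.54, 501.54, 2718.36]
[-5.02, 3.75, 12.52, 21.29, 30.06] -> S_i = -5.02 + 8.77*i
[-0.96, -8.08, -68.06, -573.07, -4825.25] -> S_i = -0.96*8.42^i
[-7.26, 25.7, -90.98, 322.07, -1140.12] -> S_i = -7.26*(-3.54)^i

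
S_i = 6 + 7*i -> [6, 13, 20, 27, 34]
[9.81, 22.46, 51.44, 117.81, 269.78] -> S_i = 9.81*2.29^i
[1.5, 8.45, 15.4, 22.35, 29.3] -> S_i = 1.50 + 6.95*i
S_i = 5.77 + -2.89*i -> [5.77, 2.88, -0.01, -2.9, -5.79]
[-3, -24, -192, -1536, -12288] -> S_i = -3*8^i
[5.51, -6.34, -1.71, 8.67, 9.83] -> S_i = Random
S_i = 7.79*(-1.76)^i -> [7.79, -13.71, 24.13, -42.47, 74.75]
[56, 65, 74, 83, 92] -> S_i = 56 + 9*i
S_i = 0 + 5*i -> [0, 5, 10, 15, 20]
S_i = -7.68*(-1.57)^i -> [-7.68, 12.06, -18.93, 29.72, -46.66]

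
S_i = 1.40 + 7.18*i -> [1.4, 8.58, 15.76, 22.94, 30.12]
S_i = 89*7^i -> [89, 623, 4361, 30527, 213689]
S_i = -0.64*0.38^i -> [-0.64, -0.24, -0.09, -0.04, -0.01]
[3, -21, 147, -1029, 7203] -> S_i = 3*-7^i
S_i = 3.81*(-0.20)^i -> [3.81, -0.76, 0.15, -0.03, 0.01]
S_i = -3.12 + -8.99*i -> [-3.12, -12.11, -21.1, -30.09, -39.08]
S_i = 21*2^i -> [21, 42, 84, 168, 336]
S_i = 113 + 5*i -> [113, 118, 123, 128, 133]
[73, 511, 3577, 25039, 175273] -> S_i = 73*7^i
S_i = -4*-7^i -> [-4, 28, -196, 1372, -9604]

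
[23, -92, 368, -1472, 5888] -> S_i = 23*-4^i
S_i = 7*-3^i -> [7, -21, 63, -189, 567]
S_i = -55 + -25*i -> [-55, -80, -105, -130, -155]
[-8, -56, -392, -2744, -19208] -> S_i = -8*7^i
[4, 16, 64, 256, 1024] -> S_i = 4*4^i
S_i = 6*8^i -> [6, 48, 384, 3072, 24576]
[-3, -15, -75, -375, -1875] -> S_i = -3*5^i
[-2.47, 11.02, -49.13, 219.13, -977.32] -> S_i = -2.47*(-4.46)^i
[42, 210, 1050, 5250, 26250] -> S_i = 42*5^i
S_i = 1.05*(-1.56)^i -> [1.05, -1.64, 2.56, -3.99, 6.22]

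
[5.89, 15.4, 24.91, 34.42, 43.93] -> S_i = 5.89 + 9.51*i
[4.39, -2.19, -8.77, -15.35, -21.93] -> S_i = 4.39 + -6.58*i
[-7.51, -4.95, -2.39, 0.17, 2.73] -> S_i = -7.51 + 2.56*i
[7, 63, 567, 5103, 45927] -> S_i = 7*9^i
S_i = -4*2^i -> [-4, -8, -16, -32, -64]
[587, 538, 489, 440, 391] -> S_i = 587 + -49*i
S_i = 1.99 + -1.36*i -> [1.99, 0.63, -0.73, -2.09, -3.45]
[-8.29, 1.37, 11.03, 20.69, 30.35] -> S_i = -8.29 + 9.66*i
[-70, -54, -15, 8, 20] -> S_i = Random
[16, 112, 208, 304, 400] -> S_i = 16 + 96*i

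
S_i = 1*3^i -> [1, 3, 9, 27, 81]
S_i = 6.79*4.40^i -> [6.79, 29.88, 131.45, 578.4, 2544.96]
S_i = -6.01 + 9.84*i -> [-6.01, 3.83, 13.67, 23.51, 33.35]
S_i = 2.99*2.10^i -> [2.99, 6.28, 13.19, 27.69, 58.15]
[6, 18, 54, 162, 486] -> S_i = 6*3^i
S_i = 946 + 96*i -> [946, 1042, 1138, 1234, 1330]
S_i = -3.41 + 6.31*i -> [-3.41, 2.9, 9.21, 15.52, 21.83]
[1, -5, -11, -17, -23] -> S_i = 1 + -6*i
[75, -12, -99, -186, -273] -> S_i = 75 + -87*i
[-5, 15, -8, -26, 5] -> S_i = Random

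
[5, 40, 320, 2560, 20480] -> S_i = 5*8^i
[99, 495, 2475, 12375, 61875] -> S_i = 99*5^i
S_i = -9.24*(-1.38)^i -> [-9.24, 12.75, -17.6, 24.28, -33.51]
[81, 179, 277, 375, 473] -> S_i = 81 + 98*i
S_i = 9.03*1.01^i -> [9.03, 9.12, 9.21, 9.3, 9.4]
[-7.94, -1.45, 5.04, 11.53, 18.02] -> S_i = -7.94 + 6.49*i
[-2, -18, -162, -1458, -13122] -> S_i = -2*9^i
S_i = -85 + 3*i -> [-85, -82, -79, -76, -73]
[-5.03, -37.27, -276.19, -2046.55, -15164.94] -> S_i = -5.03*7.41^i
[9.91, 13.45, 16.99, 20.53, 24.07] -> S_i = 9.91 + 3.54*i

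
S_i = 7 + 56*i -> [7, 63, 119, 175, 231]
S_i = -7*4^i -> [-7, -28, -112, -448, -1792]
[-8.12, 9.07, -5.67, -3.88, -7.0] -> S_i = Random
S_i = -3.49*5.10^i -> [-3.49, -17.8, -90.77, -462.95, -2361.06]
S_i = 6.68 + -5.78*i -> [6.68, 0.9, -4.88, -10.66, -16.44]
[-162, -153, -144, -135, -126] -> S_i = -162 + 9*i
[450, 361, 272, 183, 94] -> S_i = 450 + -89*i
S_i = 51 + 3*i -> [51, 54, 57, 60, 63]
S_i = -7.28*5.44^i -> [-7.28, -39.6, -215.44, -1172.0, -6375.69]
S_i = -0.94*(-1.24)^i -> [-0.94, 1.17, -1.45, 1.79, -2.22]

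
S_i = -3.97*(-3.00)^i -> [-3.97, 11.91, -35.73, 107.19, -321.57]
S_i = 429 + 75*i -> [429, 504, 579, 654, 729]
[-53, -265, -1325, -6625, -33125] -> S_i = -53*5^i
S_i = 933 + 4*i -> [933, 937, 941, 945, 949]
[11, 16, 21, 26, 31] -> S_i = 11 + 5*i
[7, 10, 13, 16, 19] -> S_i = 7 + 3*i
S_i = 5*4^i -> [5, 20, 80, 320, 1280]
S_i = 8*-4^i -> [8, -32, 128, -512, 2048]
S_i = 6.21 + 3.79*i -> [6.21, 10.0, 13.79, 17.58, 21.37]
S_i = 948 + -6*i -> [948, 942, 936, 930, 924]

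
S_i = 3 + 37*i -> [3, 40, 77, 114, 151]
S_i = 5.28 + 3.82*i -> [5.28, 9.1, 12.92, 16.74, 20.56]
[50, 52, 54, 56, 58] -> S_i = 50 + 2*i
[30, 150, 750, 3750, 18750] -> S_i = 30*5^i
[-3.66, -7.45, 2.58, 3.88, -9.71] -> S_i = Random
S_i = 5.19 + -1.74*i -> [5.19, 3.45, 1.71, -0.03, -1.77]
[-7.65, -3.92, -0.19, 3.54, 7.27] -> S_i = -7.65 + 3.73*i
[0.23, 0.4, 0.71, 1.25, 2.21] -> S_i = 0.23*1.76^i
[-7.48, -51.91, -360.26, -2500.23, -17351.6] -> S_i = -7.48*6.94^i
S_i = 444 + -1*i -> [444, 443, 442, 441, 440]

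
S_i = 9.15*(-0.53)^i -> [9.15, -4.85, 2.57, -1.36, 0.72]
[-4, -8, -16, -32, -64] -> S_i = -4*2^i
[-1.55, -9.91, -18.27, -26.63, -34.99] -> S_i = -1.55 + -8.36*i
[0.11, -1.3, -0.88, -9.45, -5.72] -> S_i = Random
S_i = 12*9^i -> [12, 108, 972, 8748, 78732]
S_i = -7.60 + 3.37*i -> [-7.6, -4.23, -0.86, 2.51, 5.88]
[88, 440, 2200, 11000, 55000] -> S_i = 88*5^i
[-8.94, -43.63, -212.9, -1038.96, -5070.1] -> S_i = -8.94*4.88^i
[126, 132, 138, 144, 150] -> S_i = 126 + 6*i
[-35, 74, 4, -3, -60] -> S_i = Random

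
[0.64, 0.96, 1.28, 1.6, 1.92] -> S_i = 0.64 + 0.32*i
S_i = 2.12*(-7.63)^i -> [2.12, -16.18, 123.42, -941.69, 7185.12]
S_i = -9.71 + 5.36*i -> [-9.71, -4.35, 1.01, 6.37, 11.73]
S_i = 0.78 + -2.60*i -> [0.78, -1.82, -4.42, -7.02, -9.62]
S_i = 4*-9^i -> [4, -36, 324, -2916, 26244]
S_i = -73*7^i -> [-73, -511, -3577, -25039, -175273]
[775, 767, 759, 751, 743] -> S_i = 775 + -8*i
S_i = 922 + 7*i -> [922, 929, 936, 943, 950]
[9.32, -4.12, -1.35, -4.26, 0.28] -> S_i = Random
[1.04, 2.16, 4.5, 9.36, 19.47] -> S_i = 1.04*2.08^i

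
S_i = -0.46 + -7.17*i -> [-0.46, -7.63, -14.8, -21.97, -29.14]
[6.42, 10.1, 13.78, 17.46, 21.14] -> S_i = 6.42 + 3.68*i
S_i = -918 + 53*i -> [-918, -865, -812, -759, -706]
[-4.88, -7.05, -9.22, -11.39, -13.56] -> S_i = -4.88 + -2.17*i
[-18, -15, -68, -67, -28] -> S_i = Random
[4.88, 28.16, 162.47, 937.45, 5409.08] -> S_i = 4.88*5.77^i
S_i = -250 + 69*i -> [-250, -181, -112, -43, 26]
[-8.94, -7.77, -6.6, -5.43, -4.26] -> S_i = -8.94 + 1.17*i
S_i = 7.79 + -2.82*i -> [7.79, 4.97, 2.15, -0.67, -3.49]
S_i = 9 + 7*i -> [9, 16, 23, 30, 37]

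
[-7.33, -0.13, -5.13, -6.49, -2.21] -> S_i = Random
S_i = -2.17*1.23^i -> [-2.17, -2.67, -3.28, -4.04, -4.97]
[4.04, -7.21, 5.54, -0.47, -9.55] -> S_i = Random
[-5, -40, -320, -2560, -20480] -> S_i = -5*8^i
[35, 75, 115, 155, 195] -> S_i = 35 + 40*i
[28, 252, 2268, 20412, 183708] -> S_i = 28*9^i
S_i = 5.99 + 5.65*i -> [5.99, 11.64, 17.29, 22.94, 28.59]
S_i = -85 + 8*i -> [-85, -77, -69, -61, -53]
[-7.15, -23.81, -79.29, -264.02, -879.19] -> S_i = -7.15*3.33^i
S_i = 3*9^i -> [3, 27, 243, 2187, 19683]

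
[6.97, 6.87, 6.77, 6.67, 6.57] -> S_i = 6.97 + -0.10*i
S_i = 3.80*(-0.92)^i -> [3.8, -3.5, 3.22, -2.96, 2.72]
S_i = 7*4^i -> [7, 28, 112, 448, 1792]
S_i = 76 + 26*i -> [76, 102, 128, 154, 180]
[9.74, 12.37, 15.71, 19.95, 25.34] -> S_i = 9.74*1.27^i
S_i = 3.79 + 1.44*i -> [3.79, 5.23, 6.67, 8.11, 9.55]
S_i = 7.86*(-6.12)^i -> [7.86, -48.1, 294.39, -1801.68, 11026.26]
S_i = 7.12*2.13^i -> [7.12, 15.17, 32.3, 68.8, 146.55]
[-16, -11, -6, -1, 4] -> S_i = -16 + 5*i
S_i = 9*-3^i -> [9, -27, 81, -243, 729]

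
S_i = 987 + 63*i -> [987, 1050, 1113, 1176, 1239]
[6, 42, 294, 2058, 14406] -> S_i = 6*7^i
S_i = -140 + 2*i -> [-140, -138, -136, -134, -132]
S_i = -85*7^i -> [-85, -595, -4165, -29155, -204085]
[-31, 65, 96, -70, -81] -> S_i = Random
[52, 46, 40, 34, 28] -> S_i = 52 + -6*i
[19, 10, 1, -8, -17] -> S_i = 19 + -9*i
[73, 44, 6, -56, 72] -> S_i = Random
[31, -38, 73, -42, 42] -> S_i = Random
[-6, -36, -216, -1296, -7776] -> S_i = -6*6^i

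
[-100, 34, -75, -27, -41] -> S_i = Random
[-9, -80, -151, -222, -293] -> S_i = -9 + -71*i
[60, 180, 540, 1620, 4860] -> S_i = 60*3^i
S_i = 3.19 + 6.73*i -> [3.19, 9.92, 16.65, 23.38, 30.11]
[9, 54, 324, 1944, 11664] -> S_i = 9*6^i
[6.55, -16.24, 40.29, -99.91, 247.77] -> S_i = 6.55*(-2.48)^i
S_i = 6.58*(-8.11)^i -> [6.58, -53.36, 432.78, -3509.85, 28464.88]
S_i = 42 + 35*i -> [42, 77, 112, 147, 182]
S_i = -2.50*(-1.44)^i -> [-2.5, 3.6, -5.18, 7.46, -10.75]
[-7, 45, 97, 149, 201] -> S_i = -7 + 52*i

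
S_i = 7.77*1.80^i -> [7.77, 13.99, 25.17, 45.31, 81.57]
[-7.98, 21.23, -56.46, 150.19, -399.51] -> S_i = -7.98*(-2.66)^i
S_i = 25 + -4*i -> [25, 21, 17, 13, 9]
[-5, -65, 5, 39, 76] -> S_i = Random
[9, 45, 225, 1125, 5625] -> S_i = 9*5^i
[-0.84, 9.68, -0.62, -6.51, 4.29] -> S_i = Random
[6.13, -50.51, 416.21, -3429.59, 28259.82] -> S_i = 6.13*(-8.24)^i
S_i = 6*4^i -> [6, 24, 96, 384, 1536]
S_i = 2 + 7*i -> [2, 9, 16, 23, 30]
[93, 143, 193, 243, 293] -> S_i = 93 + 50*i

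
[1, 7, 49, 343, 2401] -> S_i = 1*7^i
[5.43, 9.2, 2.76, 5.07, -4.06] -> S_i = Random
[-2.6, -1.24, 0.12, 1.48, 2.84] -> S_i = -2.60 + 1.36*i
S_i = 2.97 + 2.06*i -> [2.97, 5.03, 7.09, 9.15, 11.21]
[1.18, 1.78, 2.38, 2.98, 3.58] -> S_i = 1.18 + 0.60*i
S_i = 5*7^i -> [5, 35, 245, 1715, 12005]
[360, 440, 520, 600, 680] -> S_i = 360 + 80*i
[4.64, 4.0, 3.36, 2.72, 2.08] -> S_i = 4.64 + -0.64*i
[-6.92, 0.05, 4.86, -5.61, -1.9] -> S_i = Random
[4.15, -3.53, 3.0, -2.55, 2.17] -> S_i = 4.15*(-0.85)^i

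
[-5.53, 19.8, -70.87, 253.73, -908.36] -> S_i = -5.53*(-3.58)^i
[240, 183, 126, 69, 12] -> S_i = 240 + -57*i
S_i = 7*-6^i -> [7, -42, 252, -1512, 9072]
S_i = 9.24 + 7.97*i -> [9.24, 17.21, 25.18, 33.15, 41.12]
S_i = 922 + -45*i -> [922, 877, 832, 787, 742]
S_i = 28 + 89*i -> [28, 117, 206, 295, 384]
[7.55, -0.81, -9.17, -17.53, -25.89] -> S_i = 7.55 + -8.36*i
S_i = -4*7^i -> [-4, -28, -196, -1372, -9604]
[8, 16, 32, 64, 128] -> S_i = 8*2^i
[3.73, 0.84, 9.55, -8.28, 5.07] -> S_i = Random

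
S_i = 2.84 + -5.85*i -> [2.84, -3.01, -8.86, -14.71, -20.56]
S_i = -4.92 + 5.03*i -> [-4.92, 0.11, 5.14, 10.17, 15.2]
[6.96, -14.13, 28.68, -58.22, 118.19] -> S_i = 6.96*(-2.03)^i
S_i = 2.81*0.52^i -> [2.81, 1.46, 0.76, 0.4, 0.21]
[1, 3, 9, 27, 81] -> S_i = 1*3^i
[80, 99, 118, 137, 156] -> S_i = 80 + 19*i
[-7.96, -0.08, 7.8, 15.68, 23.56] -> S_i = -7.96 + 7.88*i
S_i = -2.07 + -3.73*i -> [-2.07, -5.8, -9.53, -13.26, -16.99]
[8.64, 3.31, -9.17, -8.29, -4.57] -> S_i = Random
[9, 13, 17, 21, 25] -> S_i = 9 + 4*i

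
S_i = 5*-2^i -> [5, -10, 20, -40, 80]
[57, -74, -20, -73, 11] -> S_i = Random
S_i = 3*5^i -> [3, 15, 75, 375, 1875]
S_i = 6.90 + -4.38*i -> [6.9, 2.52, -1.86, -6.24, -10.62]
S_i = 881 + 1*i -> [881, 882, 883, 884, 885]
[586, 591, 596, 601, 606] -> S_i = 586 + 5*i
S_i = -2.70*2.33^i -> [-2.7, -6.29, -14.66, -34.15, -79.58]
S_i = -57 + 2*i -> [-57, -55, -53, -51, -49]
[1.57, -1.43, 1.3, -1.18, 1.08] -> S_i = 1.57*(-0.91)^i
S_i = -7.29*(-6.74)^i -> [-7.29, 49.13, -331.17, 2232.07, -15044.13]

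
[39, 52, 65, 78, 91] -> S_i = 39 + 13*i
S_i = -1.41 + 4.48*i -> [-1.41, 3.07, 7.55, 12.03, 16.51]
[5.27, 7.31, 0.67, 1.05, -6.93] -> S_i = Random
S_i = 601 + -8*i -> [601, 593, 585, 577, 569]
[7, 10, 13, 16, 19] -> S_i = 7 + 3*i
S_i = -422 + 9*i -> [-422, -413, -404, -395, -386]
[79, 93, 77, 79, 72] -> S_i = Random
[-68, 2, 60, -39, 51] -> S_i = Random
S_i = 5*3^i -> [5, 15, 45, 135, 405]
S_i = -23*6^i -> [-23, -138, -828, -4968, -29808]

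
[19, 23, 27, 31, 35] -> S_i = 19 + 4*i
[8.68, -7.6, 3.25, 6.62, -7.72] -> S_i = Random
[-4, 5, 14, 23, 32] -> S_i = -4 + 9*i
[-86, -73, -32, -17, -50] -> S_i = Random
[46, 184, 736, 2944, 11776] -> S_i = 46*4^i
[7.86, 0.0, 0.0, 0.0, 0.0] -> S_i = 7.86*0.00^i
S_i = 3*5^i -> [3, 15, 75, 375, 1875]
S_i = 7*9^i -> [7, 63, 567, 5103, 45927]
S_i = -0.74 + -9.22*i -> [-0.74, -9.96, -19.18, -28.4, -37.62]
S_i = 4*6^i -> [4, 24, 144, 864, 5184]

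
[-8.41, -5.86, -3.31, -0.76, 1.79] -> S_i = -8.41 + 2.55*i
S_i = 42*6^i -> [42, 252, 1512, 9072, 54432]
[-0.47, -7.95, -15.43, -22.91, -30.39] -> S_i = -0.47 + -7.48*i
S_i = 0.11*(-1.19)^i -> [0.11, -0.13, 0.16, -0.19, 0.22]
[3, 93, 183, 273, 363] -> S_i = 3 + 90*i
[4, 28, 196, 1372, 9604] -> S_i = 4*7^i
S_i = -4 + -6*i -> [-4, -10, -16, -22, -28]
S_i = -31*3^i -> [-31, -93, -279, -837, -2511]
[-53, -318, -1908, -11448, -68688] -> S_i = -53*6^i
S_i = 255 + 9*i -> [255, 264, 273, 282, 291]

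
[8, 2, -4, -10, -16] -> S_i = 8 + -6*i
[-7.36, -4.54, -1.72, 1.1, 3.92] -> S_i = -7.36 + 2.82*i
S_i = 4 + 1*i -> [4, 5, 6, 7, 8]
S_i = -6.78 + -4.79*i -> [-6.78, -11.57, -16.36, -21.15, -25.94]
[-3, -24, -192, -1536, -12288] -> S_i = -3*8^i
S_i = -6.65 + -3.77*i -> [-6.65, -10.42, -14.19, -17.96, -21.73]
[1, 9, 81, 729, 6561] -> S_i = 1*9^i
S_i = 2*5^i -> [2, 10, 50, 250, 1250]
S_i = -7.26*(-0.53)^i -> [-7.26, 3.85, -2.04, 1.08, -0.57]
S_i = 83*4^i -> [83, 332, 1328, 5312, 21248]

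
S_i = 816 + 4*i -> [816, 820, 824, 828, 832]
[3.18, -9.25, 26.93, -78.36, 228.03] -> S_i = 3.18*(-2.91)^i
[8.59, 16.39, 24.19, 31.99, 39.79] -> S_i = 8.59 + 7.80*i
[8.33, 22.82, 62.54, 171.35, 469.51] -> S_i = 8.33*2.74^i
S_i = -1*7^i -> [-1, -7, -49, -343, -2401]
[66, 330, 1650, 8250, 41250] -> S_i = 66*5^i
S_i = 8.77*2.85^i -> [8.77, 24.99, 71.23, 203.02, 578.6]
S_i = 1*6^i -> [1, 6, 36, 216, 1296]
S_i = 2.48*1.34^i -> [2.48, 3.32, 4.45, 5.97, 8.0]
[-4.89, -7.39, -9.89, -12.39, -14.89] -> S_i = -4.89 + -2.50*i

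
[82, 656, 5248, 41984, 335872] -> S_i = 82*8^i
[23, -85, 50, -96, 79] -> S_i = Random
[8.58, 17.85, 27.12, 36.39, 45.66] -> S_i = 8.58 + 9.27*i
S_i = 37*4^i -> [37, 148, 592, 2368, 9472]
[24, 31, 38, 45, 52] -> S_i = 24 + 7*i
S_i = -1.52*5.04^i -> [-1.52, -7.66, -38.61, -194.6, -980.77]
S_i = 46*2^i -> [46, 92, 184, 368, 736]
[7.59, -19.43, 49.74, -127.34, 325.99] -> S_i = 7.59*(-2.56)^i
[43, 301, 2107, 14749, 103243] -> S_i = 43*7^i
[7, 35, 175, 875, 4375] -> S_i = 7*5^i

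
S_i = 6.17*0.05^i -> [6.17, 0.31, 0.02, 0.0, 0.0]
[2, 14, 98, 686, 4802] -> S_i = 2*7^i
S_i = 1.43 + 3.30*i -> [1.43, 4.73, 8.03, 11.33, 14.63]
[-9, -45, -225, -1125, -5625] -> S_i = -9*5^i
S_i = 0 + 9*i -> [0, 9, 18, 27, 36]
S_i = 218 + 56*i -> [218, 274, 330, 386, 442]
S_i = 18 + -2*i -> [18, 16, 14, 12, 10]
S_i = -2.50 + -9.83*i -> [-2.5, -12.33, -22.16, -31.99, -41.82]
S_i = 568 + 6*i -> [568, 574, 580, 586, 592]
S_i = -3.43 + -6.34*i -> [-3.43, -9.77, -16.11, -22.45, -28.79]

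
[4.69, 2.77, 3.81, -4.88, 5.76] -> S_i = Random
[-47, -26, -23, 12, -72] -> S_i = Random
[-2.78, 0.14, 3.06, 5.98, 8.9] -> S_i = -2.78 + 2.92*i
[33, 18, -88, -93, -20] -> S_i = Random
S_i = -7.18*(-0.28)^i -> [-7.18, 2.01, -0.56, 0.16, -0.04]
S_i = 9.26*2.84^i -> [9.26, 26.3, 74.69, 212.11, 602.4]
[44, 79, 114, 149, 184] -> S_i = 44 + 35*i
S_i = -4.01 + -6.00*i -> [-4.01, -10.01, -16.01, -22.01, -28.01]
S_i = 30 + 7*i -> [30, 37, 44, 51, 58]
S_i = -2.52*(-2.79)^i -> [-2.52, 7.03, -19.62, 54.73, -152.69]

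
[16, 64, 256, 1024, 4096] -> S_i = 16*4^i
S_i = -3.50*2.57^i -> [-3.5, -8.99, -23.12, -59.41, -152.69]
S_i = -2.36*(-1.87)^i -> [-2.36, 4.41, -8.25, 15.43, -28.86]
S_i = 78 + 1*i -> [78, 79, 80, 81, 82]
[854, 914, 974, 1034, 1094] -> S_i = 854 + 60*i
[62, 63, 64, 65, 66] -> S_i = 62 + 1*i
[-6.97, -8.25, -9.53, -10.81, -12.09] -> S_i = -6.97 + -1.28*i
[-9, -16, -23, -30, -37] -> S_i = -9 + -7*i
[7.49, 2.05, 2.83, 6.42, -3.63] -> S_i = Random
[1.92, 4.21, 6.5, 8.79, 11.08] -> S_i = 1.92 + 2.29*i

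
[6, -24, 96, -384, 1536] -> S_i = 6*-4^i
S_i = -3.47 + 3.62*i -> [-3.47, 0.15, 3.77, 7.39, 11.01]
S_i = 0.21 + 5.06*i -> [0.21, 5.27, 10.33, 15.39, 20.45]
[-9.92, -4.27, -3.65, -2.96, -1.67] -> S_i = Random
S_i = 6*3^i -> [6, 18, 54, 162, 486]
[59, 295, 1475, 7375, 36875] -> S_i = 59*5^i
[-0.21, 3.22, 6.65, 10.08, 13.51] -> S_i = -0.21 + 3.43*i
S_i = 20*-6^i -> [20, -120, 720, -4320, 25920]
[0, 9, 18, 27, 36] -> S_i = 0 + 9*i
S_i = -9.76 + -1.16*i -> [-9.76, -10.92, -12.08, -13.24, -14.4]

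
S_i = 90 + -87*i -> [90, 3, -84, -171, -258]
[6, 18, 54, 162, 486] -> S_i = 6*3^i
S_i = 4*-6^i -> [4, -24, 144, -864, 5184]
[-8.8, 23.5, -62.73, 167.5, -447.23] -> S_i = -8.80*(-2.67)^i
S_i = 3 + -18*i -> [3, -15, -33, -51, -69]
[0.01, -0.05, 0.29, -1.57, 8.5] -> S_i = 0.01*(-5.40)^i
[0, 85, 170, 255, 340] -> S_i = 0 + 85*i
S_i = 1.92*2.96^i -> [1.92, 5.68, 16.82, 49.79, 147.39]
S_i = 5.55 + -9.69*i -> [5.55, -4.14, -13.83, -23.52, -33.21]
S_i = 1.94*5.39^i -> [1.94, 10.46, 56.36, 303.79, 1637.41]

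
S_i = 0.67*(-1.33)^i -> [0.67, -0.89, 1.19, -1.58, 2.1]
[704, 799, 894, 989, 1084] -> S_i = 704 + 95*i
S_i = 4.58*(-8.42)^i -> [4.58, -38.56, 324.71, -2734.02, 23020.45]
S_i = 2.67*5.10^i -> [2.67, 13.62, 69.45, 354.18, 1806.31]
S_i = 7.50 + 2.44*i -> [7.5, 9.94, 12.38, 14.82, 17.26]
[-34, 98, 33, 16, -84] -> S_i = Random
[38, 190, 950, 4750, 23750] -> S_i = 38*5^i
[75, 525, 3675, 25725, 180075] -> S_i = 75*7^i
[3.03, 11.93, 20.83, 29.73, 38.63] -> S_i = 3.03 + 8.90*i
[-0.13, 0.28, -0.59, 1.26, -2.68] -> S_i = -0.13*(-2.13)^i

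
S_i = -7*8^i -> [-7, -56, -448, -3584, -28672]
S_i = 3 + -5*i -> [3, -2, -7, -12, -17]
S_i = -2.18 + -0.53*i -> [-2.18, -2.71, -3.24, -3.77, -4.3]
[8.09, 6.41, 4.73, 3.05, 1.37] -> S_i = 8.09 + -1.68*i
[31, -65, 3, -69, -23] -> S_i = Random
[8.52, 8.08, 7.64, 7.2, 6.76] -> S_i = 8.52 + -0.44*i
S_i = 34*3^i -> [34, 102, 306, 918, 2754]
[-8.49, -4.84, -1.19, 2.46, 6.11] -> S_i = -8.49 + 3.65*i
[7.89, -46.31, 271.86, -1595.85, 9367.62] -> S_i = 7.89*(-5.87)^i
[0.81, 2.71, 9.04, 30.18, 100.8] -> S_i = 0.81*3.34^i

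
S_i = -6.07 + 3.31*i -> [-6.07, -2.76, 0.55, 3.86, 7.17]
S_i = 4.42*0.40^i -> [4.42, 1.77, 0.71, 0.28, 0.11]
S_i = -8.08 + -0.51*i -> [-8.08, -8.59, -9.1, -9.61, -10.12]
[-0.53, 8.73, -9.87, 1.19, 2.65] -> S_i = Random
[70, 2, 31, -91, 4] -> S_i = Random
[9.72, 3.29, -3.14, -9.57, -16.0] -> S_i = 9.72 + -6.43*i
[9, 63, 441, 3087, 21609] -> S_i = 9*7^i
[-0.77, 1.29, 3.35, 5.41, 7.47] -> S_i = -0.77 + 2.06*i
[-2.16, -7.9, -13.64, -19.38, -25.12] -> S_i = -2.16 + -5.74*i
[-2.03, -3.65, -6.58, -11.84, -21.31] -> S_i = -2.03*1.80^i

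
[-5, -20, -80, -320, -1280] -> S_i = -5*4^i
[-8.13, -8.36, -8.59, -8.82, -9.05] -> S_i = -8.13 + -0.23*i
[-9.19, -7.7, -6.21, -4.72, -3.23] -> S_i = -9.19 + 1.49*i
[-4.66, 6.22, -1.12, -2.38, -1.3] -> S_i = Random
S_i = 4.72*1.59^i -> [4.72, 7.5, 11.93, 18.97, 30.17]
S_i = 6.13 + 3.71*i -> [6.13, 9.84, 13.55, 17.26, 20.97]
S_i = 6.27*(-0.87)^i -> [6.27, -5.45, 4.75, -4.13, 3.59]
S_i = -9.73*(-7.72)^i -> [-9.73, 75.12, -579.89, 4476.77, -34560.66]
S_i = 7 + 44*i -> [7, 51, 95, 139, 183]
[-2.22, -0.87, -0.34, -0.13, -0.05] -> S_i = -2.22*0.39^i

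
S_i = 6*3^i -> [6, 18, 54, 162, 486]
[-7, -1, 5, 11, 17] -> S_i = -7 + 6*i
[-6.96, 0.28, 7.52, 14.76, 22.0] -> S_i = -6.96 + 7.24*i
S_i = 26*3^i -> [26, 78, 234, 702, 2106]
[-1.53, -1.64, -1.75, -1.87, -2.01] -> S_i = -1.53*1.07^i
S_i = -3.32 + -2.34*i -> [-3.32, -5.66, -8.0, -10.34, -12.68]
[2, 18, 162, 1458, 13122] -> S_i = 2*9^i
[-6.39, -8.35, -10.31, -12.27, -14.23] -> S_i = -6.39 + -1.96*i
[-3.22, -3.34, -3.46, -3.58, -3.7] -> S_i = -3.22 + -0.12*i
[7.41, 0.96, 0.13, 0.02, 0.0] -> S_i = 7.41*0.13^i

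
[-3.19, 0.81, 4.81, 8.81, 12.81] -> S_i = -3.19 + 4.00*i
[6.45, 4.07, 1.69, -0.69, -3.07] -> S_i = 6.45 + -2.38*i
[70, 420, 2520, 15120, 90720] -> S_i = 70*6^i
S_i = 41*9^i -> [41, 369, 3321, 29889, 269001]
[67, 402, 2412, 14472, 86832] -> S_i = 67*6^i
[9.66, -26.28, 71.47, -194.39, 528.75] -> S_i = 9.66*(-2.72)^i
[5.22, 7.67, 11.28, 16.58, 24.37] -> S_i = 5.22*1.47^i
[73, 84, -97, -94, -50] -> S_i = Random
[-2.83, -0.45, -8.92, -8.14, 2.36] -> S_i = Random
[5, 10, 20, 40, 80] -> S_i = 5*2^i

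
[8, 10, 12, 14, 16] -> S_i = 8 + 2*i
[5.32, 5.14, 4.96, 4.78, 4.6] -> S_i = 5.32 + -0.18*i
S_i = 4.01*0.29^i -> [4.01, 1.16, 0.34, 0.1, 0.03]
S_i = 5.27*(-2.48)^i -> [5.27, -13.07, 32.41, -80.38, 199.35]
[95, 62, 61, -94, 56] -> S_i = Random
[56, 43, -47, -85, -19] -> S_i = Random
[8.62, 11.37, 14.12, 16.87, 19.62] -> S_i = 8.62 + 2.75*i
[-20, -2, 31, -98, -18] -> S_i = Random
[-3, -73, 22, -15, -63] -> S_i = Random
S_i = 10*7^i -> [10, 70, 490, 3430, 24010]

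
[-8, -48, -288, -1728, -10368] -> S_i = -8*6^i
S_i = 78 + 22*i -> [78, 100, 122, 144, 166]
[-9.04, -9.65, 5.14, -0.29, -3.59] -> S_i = Random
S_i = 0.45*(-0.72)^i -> [0.45, -0.32, 0.23, -0.17, 0.12]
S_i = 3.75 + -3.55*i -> [3.75, 0.2, -3.35, -6.9, -10.45]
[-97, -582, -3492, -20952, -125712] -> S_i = -97*6^i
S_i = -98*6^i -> [-98, -588, -3528, -21168, -127008]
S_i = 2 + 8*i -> [2, 10, 18, 26, 34]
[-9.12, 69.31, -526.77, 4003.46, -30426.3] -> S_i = -9.12*(-7.60)^i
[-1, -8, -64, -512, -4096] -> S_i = -1*8^i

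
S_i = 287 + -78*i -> [287, 209, 131, 53, -25]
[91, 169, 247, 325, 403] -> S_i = 91 + 78*i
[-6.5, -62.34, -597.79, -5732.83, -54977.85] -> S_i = -6.50*9.59^i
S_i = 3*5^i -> [3, 15, 75, 375, 1875]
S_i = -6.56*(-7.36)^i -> [-6.56, 48.28, -355.35, 2615.39, -19249.31]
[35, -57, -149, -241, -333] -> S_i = 35 + -92*i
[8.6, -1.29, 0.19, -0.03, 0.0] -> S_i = 8.60*(-0.15)^i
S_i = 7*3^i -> [7, 21, 63, 189, 567]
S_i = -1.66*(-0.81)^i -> [-1.66, 1.34, -1.09, 0.88, -0.71]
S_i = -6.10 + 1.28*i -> [-6.1, -4.82, -3.54, -2.26, -0.98]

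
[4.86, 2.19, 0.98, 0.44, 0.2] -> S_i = 4.86*0.45^i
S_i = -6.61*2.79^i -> [-6.61, -18.44, -51.45, -143.55, -400.51]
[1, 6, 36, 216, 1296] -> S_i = 1*6^i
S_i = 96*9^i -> [96, 864, 7776, 69984, 629856]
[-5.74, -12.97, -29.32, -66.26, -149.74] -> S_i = -5.74*2.26^i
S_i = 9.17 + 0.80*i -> [9.17, 9.97, 10.77, 11.57, 12.37]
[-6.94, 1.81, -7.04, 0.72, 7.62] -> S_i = Random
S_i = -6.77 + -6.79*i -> [-6.77, -13.56, -20.35, -27.14, -33.93]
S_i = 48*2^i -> [48, 96, 192, 384, 768]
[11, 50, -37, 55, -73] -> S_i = Random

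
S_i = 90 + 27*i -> [90, 117, 144, 171, 198]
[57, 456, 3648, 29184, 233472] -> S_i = 57*8^i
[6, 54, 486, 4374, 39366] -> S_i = 6*9^i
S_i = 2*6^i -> [2, 12, 72, 432, 2592]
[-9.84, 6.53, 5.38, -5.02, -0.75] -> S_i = Random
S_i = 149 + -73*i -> [149, 76, 3, -70, -143]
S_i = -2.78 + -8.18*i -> [-2.78, -10.96, -19.14, -27.32, -35.5]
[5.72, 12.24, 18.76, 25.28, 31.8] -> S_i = 5.72 + 6.52*i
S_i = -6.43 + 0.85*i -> [-6.43, -5.58, -4.73, -3.88, -3.03]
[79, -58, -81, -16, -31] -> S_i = Random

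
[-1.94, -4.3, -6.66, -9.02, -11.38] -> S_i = -1.94 + -2.36*i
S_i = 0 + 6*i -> [0, 6, 12, 18, 24]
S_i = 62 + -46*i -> [62, 16, -30, -76, -122]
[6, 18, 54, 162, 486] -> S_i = 6*3^i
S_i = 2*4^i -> [2, 8, 32, 128, 512]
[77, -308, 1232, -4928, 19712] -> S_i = 77*-4^i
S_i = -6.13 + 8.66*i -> [-6.13, 2.53, 11.19, 19.85, 28.51]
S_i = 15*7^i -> [15, 105, 735, 5145, 36015]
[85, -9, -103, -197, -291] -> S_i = 85 + -94*i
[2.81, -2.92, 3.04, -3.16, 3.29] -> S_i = 2.81*(-1.04)^i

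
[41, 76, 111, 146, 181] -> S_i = 41 + 35*i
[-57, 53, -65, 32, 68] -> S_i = Random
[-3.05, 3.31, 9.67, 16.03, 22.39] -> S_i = -3.05 + 6.36*i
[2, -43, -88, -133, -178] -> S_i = 2 + -45*i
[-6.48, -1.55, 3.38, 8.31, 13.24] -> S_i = -6.48 + 4.93*i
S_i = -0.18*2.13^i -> [-0.18, -0.38, -0.82, -1.74, -3.71]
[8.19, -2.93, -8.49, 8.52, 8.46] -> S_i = Random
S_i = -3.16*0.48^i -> [-3.16, -1.52, -0.73, -0.35, -0.17]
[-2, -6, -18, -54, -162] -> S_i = -2*3^i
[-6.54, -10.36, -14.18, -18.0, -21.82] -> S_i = -6.54 + -3.82*i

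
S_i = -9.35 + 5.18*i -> [-9.35, -4.17, 1.01, 6.19, 11.37]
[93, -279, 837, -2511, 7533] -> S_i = 93*-3^i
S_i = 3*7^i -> [3, 21, 147, 1029, 7203]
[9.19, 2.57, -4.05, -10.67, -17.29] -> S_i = 9.19 + -6.62*i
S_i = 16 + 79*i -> [16, 95, 174, 253, 332]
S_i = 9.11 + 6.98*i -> [9.11, 16.09, 23.07, 30.05, 37.03]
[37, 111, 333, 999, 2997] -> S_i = 37*3^i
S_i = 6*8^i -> [6, 48, 384, 3072, 24576]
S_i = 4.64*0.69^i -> [4.64, 3.2, 2.21, 1.52, 1.05]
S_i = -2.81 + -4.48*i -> [-2.81, -7.29, -11.77, -16.25, -20.73]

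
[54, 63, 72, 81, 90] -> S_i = 54 + 9*i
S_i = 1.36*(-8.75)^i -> [1.36, -11.9, 104.13, -911.09, 7972.07]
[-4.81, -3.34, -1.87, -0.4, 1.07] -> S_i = -4.81 + 1.47*i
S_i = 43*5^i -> [43, 215, 1075, 5375, 26875]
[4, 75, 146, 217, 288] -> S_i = 4 + 71*i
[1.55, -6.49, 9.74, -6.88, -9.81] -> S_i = Random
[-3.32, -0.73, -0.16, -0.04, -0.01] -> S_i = -3.32*0.22^i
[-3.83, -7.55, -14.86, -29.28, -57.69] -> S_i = -3.83*1.97^i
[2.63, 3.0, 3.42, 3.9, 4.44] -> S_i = 2.63*1.14^i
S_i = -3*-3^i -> [-3, 9, -27, 81, -243]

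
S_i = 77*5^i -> [77, 385, 1925, 9625, 48125]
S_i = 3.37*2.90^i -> [3.37, 9.77, 28.34, 82.19, 238.35]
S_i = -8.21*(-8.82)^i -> [-8.21, 72.41, -638.68, 5633.12, -49684.11]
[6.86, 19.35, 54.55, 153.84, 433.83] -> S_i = 6.86*2.82^i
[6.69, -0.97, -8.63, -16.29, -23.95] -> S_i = 6.69 + -7.66*i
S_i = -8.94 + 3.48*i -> [-8.94, -5.46, -1.98, 1.5, 4.98]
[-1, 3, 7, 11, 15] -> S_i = -1 + 4*i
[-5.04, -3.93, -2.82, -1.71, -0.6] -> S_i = -5.04 + 1.11*i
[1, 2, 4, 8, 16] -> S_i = 1*2^i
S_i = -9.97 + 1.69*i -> [-9.97, -8.28, -6.59, -4.9, -3.21]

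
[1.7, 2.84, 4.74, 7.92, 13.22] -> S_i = 1.70*1.67^i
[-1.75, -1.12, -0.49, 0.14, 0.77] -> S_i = -1.75 + 0.63*i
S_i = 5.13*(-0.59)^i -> [5.13, -3.03, 1.79, -1.05, 0.62]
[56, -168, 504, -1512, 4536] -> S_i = 56*-3^i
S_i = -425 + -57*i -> [-425, -482, -539, -596, -653]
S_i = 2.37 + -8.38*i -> [2.37, -6.01, -14.39, -22.77, -31.15]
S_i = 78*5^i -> [78, 390, 1950, 9750, 48750]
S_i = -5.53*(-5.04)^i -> [-5.53, 27.87, -140.47, 707.97, -3568.18]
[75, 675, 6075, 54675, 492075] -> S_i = 75*9^i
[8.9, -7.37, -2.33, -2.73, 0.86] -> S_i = Random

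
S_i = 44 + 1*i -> [44, 45, 46, 47, 48]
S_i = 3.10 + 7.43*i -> [3.1, 10.53, 17.96, 25.39, 32.82]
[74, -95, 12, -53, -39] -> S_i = Random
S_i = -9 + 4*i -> [-9, -5, -1, 3, 7]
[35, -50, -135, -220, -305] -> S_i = 35 + -85*i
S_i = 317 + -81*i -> [317, 236, 155, 74, -7]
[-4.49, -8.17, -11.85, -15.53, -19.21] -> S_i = -4.49 + -3.68*i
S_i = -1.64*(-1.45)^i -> [-1.64, 2.38, -3.45, 5.0, -7.25]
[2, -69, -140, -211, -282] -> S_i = 2 + -71*i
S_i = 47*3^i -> [47, 141, 423, 1269, 3807]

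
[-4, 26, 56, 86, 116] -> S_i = -4 + 30*i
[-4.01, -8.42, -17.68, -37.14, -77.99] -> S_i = -4.01*2.10^i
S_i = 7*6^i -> [7, 42, 252, 1512, 9072]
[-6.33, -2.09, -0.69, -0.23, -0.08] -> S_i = -6.33*0.33^i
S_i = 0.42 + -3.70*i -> [0.42, -3.28, -6.98, -10.68, -14.38]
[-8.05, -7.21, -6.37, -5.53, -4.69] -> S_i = -8.05 + 0.84*i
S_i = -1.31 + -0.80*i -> [-1.31, -2.11, -2.91, -3.71, -4.51]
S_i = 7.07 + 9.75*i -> [7.07, 16.82, 26.57, 36.32, 46.07]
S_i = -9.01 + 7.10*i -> [-9.01, -1.91, 5.19, 12.29, 19.39]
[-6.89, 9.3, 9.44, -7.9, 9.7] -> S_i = Random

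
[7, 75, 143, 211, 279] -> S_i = 7 + 68*i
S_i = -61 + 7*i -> [-61, -54, -47, -40, -33]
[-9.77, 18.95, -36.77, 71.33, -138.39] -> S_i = -9.77*(-1.94)^i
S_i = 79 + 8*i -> [79, 87, 95, 103, 111]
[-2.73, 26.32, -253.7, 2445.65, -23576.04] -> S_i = -2.73*(-9.64)^i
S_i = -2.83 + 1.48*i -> [-2.83, -1.35, 0.13, 1.61, 3.09]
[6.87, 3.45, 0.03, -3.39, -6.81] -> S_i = 6.87 + -3.42*i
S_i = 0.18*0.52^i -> [0.18, 0.09, 0.05, 0.03, 0.01]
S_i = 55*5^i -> [55, 275, 1375, 6875, 34375]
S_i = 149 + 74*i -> [149, 223, 297, 371, 445]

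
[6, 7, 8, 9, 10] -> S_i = 6 + 1*i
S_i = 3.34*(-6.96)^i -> [3.34, -23.25, 161.79, -1126.09, 7837.61]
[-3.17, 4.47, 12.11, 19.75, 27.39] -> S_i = -3.17 + 7.64*i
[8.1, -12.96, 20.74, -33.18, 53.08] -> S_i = 8.10*(-1.60)^i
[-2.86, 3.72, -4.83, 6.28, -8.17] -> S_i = -2.86*(-1.30)^i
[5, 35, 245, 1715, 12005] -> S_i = 5*7^i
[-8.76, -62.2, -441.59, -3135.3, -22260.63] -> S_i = -8.76*7.10^i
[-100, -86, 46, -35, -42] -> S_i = Random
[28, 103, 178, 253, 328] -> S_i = 28 + 75*i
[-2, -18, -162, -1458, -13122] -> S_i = -2*9^i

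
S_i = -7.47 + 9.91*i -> [-7.47, 2.44, 12.35, 22.26, 32.17]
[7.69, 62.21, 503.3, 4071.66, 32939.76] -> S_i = 7.69*8.09^i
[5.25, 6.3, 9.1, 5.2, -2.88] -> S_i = Random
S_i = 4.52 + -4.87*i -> [4.52, -0.35, -5.22, -10.09, -14.96]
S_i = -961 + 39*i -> [-961, -922, -883, -844, -805]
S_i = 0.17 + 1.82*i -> [0.17, 1.99, 3.81, 5.63, 7.45]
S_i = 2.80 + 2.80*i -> [2.8, 5.6, 8.4, 11.2, 14.0]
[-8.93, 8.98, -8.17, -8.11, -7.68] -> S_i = Random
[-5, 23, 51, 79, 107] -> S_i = -5 + 28*i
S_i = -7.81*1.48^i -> [-7.81, -11.56, -17.11, -25.32, -37.47]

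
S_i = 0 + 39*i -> [0, 39, 78, 117, 156]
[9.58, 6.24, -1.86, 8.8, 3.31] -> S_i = Random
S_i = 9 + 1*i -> [9, 10, 11, 12, 13]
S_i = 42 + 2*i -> [42, 44, 46, 48, 50]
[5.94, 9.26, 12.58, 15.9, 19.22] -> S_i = 5.94 + 3.32*i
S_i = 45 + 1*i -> [45, 46, 47, 48, 49]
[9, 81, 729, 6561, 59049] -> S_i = 9*9^i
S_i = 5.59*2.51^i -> [5.59, 14.03, 35.22, 88.4, 221.87]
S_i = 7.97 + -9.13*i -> [7.97, -1.16, -10.29, -19.42, -28.55]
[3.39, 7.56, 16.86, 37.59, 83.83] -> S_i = 3.39*2.23^i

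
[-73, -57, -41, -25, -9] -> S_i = -73 + 16*i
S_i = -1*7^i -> [-1, -7, -49, -343, -2401]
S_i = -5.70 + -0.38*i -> [-5.7, -6.08, -6.46, -6.84, -7.22]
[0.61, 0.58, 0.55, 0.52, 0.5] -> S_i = 0.61*0.95^i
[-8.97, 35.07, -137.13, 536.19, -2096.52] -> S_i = -8.97*(-3.91)^i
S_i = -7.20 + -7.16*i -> [-7.2, -14.36, -21.52, -28.68, -35.84]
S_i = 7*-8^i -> [7, -56, 448, -3584, 28672]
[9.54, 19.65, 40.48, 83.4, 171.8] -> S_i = 9.54*2.06^i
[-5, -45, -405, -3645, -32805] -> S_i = -5*9^i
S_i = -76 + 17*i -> [-76, -59, -42, -25, -8]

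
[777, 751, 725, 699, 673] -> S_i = 777 + -26*i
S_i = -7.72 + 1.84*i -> [-7.72, -5.88, -4.04, -2.2, -0.36]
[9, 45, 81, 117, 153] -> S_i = 9 + 36*i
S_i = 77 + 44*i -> [77, 121, 165, 209, 253]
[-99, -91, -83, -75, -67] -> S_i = -99 + 8*i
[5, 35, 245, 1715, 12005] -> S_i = 5*7^i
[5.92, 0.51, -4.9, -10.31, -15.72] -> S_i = 5.92 + -5.41*i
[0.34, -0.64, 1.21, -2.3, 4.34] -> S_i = 0.34*(-1.89)^i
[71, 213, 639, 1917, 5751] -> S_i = 71*3^i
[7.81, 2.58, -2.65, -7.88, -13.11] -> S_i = 7.81 + -5.23*i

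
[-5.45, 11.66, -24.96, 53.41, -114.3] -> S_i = -5.45*(-2.14)^i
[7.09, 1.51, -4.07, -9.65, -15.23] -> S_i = 7.09 + -5.58*i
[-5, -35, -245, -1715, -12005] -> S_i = -5*7^i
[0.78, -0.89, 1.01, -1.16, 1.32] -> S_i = 0.78*(-1.14)^i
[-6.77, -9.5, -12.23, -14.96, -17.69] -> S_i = -6.77 + -2.73*i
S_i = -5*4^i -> [-5, -20, -80, -320, -1280]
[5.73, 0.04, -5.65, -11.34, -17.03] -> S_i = 5.73 + -5.69*i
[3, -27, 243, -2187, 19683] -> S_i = 3*-9^i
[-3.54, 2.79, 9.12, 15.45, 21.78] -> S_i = -3.54 + 6.33*i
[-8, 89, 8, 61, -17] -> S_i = Random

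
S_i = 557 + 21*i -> [557, 578, 599, 620, 641]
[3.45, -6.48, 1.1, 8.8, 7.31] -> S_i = Random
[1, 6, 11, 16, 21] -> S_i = 1 + 5*i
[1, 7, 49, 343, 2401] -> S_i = 1*7^i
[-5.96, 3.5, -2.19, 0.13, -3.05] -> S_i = Random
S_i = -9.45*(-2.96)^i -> [-9.45, 27.97, -82.8, 245.08, -725.44]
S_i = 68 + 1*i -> [68, 69, 70, 71, 72]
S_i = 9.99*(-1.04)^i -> [9.99, -10.39, 10.81, -11.24, 11.69]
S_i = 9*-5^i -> [9, -45, 225, -1125, 5625]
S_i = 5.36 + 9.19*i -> [5.36, 14.55, 23.74, 32.93, 42.12]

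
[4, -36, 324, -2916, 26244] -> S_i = 4*-9^i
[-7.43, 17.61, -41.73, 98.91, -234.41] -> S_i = -7.43*(-2.37)^i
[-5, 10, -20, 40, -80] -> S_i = -5*-2^i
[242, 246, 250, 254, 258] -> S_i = 242 + 4*i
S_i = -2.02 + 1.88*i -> [-2.02, -0.14, 1.74, 3.62, 5.5]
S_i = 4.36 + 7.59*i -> [4.36, 11.95, 19.54, 27.13, 34.72]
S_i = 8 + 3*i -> [8, 11, 14, 17, 20]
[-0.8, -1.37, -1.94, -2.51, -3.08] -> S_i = -0.80 + -0.57*i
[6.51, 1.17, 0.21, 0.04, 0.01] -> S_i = 6.51*0.18^i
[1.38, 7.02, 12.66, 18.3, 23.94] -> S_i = 1.38 + 5.64*i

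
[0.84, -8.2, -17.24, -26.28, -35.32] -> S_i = 0.84 + -9.04*i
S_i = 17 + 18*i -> [17, 35, 53, 71, 89]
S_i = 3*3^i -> [3, 9, 27, 81, 243]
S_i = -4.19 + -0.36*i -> [-4.19, -4.55, -4.91, -5.27, -5.63]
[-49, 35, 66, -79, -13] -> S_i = Random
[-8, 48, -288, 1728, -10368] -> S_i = -8*-6^i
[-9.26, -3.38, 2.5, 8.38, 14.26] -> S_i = -9.26 + 5.88*i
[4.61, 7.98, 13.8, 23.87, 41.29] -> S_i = 4.61*1.73^i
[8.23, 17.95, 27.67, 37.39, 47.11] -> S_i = 8.23 + 9.72*i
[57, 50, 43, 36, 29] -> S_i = 57 + -7*i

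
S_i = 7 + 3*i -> [7, 10, 13, 16, 19]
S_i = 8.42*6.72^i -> [8.42, 56.58, 380.23, 2555.17, 17170.75]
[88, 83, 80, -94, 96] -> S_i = Random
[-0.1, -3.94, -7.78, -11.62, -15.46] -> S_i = -0.10 + -3.84*i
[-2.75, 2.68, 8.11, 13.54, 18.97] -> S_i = -2.75 + 5.43*i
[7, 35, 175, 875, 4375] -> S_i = 7*5^i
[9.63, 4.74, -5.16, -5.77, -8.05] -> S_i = Random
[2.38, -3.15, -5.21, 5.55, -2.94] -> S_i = Random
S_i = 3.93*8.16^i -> [3.93, 32.07, 261.68, 2135.32, 17424.21]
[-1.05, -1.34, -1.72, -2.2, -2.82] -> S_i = -1.05*1.28^i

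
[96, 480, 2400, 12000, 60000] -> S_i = 96*5^i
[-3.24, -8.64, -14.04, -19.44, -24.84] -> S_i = -3.24 + -5.40*i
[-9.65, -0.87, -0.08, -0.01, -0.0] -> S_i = -9.65*0.09^i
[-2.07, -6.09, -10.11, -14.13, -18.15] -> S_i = -2.07 + -4.02*i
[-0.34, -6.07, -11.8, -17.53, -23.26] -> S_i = -0.34 + -5.73*i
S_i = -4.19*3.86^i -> [-4.19, -16.17, -62.43, -240.98, -930.17]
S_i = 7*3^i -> [7, 21, 63, 189, 567]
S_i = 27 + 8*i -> [27, 35, 43, 51, 59]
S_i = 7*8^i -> [7, 56, 448, 3584, 28672]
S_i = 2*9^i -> [2, 18, 162, 1458, 13122]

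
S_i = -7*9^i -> [-7, -63, -567, -5103, -45927]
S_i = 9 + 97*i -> [9, 106, 203, 300, 397]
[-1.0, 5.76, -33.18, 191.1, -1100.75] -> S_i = -1.00*(-5.76)^i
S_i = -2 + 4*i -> [-2, 2, 6, 10, 14]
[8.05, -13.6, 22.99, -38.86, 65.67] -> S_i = 8.05*(-1.69)^i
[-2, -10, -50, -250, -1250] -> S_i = -2*5^i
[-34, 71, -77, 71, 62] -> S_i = Random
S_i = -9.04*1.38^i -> [-9.04, -12.48, -17.22, -23.76, -32.79]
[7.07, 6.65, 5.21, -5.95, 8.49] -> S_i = Random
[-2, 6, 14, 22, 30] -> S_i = -2 + 8*i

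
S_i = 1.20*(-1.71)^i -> [1.2, -2.05, 3.51, -6.0, 10.26]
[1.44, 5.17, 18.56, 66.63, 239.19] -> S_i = 1.44*3.59^i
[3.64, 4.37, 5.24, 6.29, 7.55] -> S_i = 3.64*1.20^i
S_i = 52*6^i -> [52, 312, 1872, 11232, 67392]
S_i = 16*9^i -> [16, 144, 1296, 11664, 104976]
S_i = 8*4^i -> [8, 32, 128, 512, 2048]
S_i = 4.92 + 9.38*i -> [4.92, 14.3, 23.68, 33.06, 42.44]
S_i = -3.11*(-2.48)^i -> [-3.11, 7.71, -19.13, 47.44, -117.64]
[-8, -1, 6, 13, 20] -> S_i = -8 + 7*i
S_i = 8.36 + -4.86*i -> [8.36, 3.5, -1.36, -6.22, -11.08]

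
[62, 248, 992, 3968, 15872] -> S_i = 62*4^i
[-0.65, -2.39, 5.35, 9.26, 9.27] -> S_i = Random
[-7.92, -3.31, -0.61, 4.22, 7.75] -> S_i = Random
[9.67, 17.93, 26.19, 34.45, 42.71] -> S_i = 9.67 + 8.26*i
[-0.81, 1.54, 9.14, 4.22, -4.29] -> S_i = Random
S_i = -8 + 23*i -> [-8, 15, 38, 61, 84]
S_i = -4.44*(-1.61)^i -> [-4.44, 7.15, -11.51, 18.53, -29.83]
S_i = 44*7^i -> [44, 308, 2156, 15092, 105644]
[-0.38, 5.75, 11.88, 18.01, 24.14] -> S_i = -0.38 + 6.13*i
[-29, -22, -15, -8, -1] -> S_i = -29 + 7*i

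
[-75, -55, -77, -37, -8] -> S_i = Random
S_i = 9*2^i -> [9, 18, 36, 72, 144]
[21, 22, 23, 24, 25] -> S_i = 21 + 1*i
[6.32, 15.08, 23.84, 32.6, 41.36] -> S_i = 6.32 + 8.76*i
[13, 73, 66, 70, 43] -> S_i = Random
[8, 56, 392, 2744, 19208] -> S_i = 8*7^i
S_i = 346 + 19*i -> [346, 365, 384, 403, 422]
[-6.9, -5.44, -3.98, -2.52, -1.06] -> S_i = -6.90 + 1.46*i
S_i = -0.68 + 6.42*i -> [-0.68, 5.74, 12.16, 18.58, 25.0]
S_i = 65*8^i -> [65, 520, 4160, 33280, 266240]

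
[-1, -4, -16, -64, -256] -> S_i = -1*4^i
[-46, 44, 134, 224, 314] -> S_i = -46 + 90*i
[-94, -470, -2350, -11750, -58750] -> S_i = -94*5^i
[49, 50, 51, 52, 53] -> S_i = 49 + 1*i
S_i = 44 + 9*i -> [44, 53, 62, 71, 80]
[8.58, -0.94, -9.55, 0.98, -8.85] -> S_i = Random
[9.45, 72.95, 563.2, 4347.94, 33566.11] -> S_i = 9.45*7.72^i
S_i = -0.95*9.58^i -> [-0.95, -9.1, -87.19, -835.26, -8001.76]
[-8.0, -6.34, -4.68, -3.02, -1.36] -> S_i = -8.00 + 1.66*i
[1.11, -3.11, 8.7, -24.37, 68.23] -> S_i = 1.11*(-2.80)^i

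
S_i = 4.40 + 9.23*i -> [4.4, 13.63, 22.86, 32.09, 41.32]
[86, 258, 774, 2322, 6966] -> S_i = 86*3^i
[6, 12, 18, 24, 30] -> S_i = 6 + 6*i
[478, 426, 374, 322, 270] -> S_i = 478 + -52*i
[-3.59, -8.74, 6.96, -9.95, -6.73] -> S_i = Random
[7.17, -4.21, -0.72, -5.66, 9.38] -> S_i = Random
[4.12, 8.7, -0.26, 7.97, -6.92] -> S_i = Random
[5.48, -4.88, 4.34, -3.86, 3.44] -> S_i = 5.48*(-0.89)^i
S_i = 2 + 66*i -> [2, 68, 134, 200, 266]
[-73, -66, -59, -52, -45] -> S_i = -73 + 7*i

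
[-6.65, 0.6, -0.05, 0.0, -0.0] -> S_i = -6.65*(-0.09)^i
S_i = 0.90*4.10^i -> [0.9, 3.69, 15.13, 62.03, 254.32]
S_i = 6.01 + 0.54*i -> [6.01, 6.55, 7.09, 7.63, 8.17]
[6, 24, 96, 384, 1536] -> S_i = 6*4^i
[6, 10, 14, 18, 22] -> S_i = 6 + 4*i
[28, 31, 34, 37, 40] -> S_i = 28 + 3*i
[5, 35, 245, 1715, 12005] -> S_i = 5*7^i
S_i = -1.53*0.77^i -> [-1.53, -1.18, -0.91, -0.7, -0.54]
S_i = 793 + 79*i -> [793, 872, 951, 1030, 1109]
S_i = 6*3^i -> [6, 18, 54, 162, 486]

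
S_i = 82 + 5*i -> [82, 87, 92, 97, 102]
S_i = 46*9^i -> [46, 414, 3726, 33534, 301806]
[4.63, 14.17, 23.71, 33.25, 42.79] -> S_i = 4.63 + 9.54*i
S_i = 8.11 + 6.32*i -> [8.11, 14.43, 20.75, 27.07, 33.39]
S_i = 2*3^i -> [2, 6, 18, 54, 162]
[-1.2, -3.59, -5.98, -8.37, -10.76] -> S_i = -1.20 + -2.39*i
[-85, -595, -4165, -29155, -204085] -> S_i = -85*7^i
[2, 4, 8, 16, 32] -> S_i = 2*2^i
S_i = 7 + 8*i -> [7, 15, 23, 31, 39]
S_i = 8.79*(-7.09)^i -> [8.79, -62.32, 441.86, -3132.76, 22211.29]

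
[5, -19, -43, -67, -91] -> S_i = 5 + -24*i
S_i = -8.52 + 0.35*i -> [-8.52, -8.17, -7.82, -7.47, -7.12]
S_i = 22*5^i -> [22, 110, 550, 2750, 13750]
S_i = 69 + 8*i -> [69, 77, 85, 93, 101]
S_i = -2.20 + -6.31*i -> [-2.2, -8.51, -14.82, -21.13, -27.44]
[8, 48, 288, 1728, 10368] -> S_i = 8*6^i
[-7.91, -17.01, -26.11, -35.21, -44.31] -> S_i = -7.91 + -9.10*i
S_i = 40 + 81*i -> [40, 121, 202, 283, 364]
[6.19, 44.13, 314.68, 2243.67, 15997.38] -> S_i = 6.19*7.13^i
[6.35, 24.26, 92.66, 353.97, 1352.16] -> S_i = 6.35*3.82^i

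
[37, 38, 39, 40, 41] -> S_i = 37 + 1*i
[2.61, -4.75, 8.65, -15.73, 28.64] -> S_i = 2.61*(-1.82)^i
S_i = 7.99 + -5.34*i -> [7.99, 2.65, -2.69, -8.03, -13.37]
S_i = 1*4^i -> [1, 4, 16, 64, 256]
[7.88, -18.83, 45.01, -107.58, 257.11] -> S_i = 7.88*(-2.39)^i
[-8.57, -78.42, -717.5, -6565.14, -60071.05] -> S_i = -8.57*9.15^i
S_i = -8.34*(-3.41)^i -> [-8.34, 28.44, -96.98, 330.7, -1127.67]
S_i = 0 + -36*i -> [0, -36, -72, -108, -144]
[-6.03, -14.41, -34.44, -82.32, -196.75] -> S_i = -6.03*2.39^i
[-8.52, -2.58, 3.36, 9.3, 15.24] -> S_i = -8.52 + 5.94*i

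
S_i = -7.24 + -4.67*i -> [-7.24, -11.91, -16.58, -21.25, -25.92]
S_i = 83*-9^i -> [83, -747, 6723, -60507, 544563]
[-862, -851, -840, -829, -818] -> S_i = -862 + 11*i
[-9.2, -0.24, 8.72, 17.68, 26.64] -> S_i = -9.20 + 8.96*i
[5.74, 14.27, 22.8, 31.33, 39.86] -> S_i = 5.74 + 8.53*i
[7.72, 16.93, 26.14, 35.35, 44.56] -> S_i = 7.72 + 9.21*i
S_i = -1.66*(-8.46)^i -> [-1.66, 14.04, -118.81, 1005.12, -8503.34]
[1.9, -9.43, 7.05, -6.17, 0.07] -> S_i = Random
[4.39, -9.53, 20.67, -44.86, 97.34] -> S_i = 4.39*(-2.17)^i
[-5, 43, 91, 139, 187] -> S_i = -5 + 48*i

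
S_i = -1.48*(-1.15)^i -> [-1.48, 1.7, -1.96, 2.25, -2.59]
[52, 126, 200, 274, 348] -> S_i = 52 + 74*i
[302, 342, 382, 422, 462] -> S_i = 302 + 40*i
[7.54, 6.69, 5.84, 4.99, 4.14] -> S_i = 7.54 + -0.85*i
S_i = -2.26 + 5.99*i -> [-2.26, 3.73, 9.72, 15.71, 21.7]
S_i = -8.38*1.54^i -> [-8.38, -12.91, -19.87, -30.61, -47.13]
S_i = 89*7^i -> [89, 623, 4361, 30527, 213689]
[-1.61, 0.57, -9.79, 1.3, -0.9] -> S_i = Random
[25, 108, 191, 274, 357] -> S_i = 25 + 83*i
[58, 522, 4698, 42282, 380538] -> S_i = 58*9^i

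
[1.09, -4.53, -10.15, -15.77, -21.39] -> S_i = 1.09 + -5.62*i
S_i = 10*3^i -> [10, 30, 90, 270, 810]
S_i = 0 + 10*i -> [0, 10, 20, 30, 40]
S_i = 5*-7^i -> [5, -35, 245, -1715, 12005]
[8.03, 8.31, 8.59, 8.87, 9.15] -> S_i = 8.03 + 0.28*i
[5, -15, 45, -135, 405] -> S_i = 5*-3^i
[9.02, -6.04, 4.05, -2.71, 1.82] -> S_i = 9.02*(-0.67)^i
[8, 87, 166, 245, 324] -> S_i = 8 + 79*i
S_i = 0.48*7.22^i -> [0.48, 3.47, 25.02, 180.66, 1304.34]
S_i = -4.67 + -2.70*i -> [-4.67, -7.37, -10.07, -12.77, -15.47]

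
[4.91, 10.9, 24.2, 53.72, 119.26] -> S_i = 4.91*2.22^i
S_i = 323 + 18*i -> [323, 341, 359, 377, 395]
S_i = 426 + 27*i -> [426, 453, 480, 507, 534]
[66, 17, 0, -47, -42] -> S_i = Random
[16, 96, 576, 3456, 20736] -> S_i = 16*6^i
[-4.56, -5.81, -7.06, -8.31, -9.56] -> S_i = -4.56 + -1.25*i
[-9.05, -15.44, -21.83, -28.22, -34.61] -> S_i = -9.05 + -6.39*i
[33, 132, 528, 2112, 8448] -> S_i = 33*4^i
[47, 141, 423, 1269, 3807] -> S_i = 47*3^i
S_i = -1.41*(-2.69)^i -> [-1.41, 3.79, -10.2, 27.45, -73.83]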